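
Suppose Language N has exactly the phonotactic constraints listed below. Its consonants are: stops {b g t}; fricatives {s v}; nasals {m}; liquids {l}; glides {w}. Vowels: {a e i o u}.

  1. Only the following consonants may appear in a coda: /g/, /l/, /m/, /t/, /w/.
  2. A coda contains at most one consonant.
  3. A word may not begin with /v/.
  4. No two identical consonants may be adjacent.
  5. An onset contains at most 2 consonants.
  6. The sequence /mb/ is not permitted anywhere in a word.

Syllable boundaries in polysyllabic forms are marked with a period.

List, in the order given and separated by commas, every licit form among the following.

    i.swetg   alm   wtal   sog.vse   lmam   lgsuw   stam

wtal, sog.vse, lmam, stam

i.swetg — violates constraint 2: syllable 2 coda /tg/ has 2 consonants (> 1) → illicit
alm — violates constraint 2: syllable 1 coda /lm/ has 2 consonants (> 1) → illicit
wtal — σ1 onset /wt/ (2C), coda /l/ ok → licit
sog.vse — σ1 onset /s/, coda /g/ ok; σ2 onset /vs/ (2C), coda /∅/ ok → licit
lmam — σ1 onset /lm/ (2C), coda /m/ ok → licit
lgsuw — violates constraint 5: syllable 1 onset /lgs/ has 3 consonants (> 2) → illicit
stam — σ1 onset /st/ (2C), coda /m/ ok → licit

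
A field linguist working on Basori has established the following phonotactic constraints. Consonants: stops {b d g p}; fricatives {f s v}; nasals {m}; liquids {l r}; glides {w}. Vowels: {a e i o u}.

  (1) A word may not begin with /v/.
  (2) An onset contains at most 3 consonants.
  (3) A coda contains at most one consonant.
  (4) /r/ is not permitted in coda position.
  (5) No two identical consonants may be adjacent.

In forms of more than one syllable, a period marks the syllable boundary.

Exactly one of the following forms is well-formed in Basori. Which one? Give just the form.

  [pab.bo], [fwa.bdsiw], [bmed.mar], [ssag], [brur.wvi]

[fwa.bdsiw]

[pab.bo] — violates constraint 5: adjacent identical consonants /bb/ → ill-formed
[fwa.bdsiw] — σ1 onset /fw/ (2C), coda /∅/ ok; σ2 onset /bds/ (3C), coda /w/ ok → well-formed
[bmed.mar] — violates constraint 4: syllable 2 coda contains /r/ → ill-formed
[ssag] — violates constraint 5: adjacent identical consonants /ss/ → ill-formed
[brur.wvi] — violates constraint 4: syllable 1 coda contains /r/ → ill-formed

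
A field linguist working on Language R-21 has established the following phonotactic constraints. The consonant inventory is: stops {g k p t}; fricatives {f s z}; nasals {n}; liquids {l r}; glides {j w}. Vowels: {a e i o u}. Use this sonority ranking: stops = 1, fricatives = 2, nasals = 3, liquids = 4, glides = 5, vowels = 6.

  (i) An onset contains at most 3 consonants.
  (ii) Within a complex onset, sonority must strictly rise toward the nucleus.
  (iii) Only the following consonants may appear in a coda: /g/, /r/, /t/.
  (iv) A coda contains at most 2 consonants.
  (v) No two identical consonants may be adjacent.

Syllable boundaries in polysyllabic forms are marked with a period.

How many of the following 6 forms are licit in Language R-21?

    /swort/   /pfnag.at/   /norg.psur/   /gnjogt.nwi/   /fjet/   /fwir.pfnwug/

5

/swort/ — σ1 onset /sw/ (2→5 rises), coda /rt/ (2C) ok → licit
/pfnag.at/ — σ1 onset /pfn/ (1→2→3 rises), coda /g/ ok; σ2 onset /∅/, coda /t/ ok → licit
/norg.psur/ — σ1 onset /n/, coda /rg/ (2C) ok; σ2 onset /ps/ (1→2 rises), coda /r/ ok → licit
/gnjogt.nwi/ — σ1 onset /gnj/ (1→3→5 rises), coda /gt/ (2C) ok; σ2 onset /nw/ (3→5 rises), coda /∅/ ok → licit
/fjet/ — σ1 onset /fj/ (2→5 rises), coda /t/ ok → licit
/fwir.pfnwug/ — violates constraint (i): syllable 2 onset /pfnw/ has 4 consonants (> 3) → illicit
Licit: /swort/, /pfnag.at/, /norg.psur/, /gnjogt.nwi/, /fjet/ → 5.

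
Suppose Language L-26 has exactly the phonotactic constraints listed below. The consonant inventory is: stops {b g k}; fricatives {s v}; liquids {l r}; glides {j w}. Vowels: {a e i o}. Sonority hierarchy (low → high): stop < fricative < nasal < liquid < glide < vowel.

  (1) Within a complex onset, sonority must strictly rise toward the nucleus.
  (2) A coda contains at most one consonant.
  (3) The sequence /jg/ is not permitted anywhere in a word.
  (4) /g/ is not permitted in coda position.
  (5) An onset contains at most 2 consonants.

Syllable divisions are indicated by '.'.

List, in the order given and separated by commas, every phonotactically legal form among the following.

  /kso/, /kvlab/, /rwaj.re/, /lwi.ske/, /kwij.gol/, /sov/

/kso/, /rwaj.re/, /sov/

/kso/ — σ1 onset /ks/ (1→2 rises), coda /∅/ ok → phonotactically legal
/kvlab/ — violates constraint 5: syllable 1 onset /kvl/ has 3 consonants (> 2) → phonotactically illegal
/rwaj.re/ — σ1 onset /rw/ (4→5 rises), coda /j/ ok; σ2 onset /r/, coda /∅/ ok → phonotactically legal
/lwi.ske/ — violates constraint 1: syllable 2 onset /sk/: /s/ (fricative, 2) → /k/ (stop, 1) does not rise → phonotactically illegal
/kwij.gol/ — violates constraint 3: contains banned sequence /jg/ → phonotactically illegal
/sov/ — σ1 onset /s/, coda /v/ ok → phonotactically legal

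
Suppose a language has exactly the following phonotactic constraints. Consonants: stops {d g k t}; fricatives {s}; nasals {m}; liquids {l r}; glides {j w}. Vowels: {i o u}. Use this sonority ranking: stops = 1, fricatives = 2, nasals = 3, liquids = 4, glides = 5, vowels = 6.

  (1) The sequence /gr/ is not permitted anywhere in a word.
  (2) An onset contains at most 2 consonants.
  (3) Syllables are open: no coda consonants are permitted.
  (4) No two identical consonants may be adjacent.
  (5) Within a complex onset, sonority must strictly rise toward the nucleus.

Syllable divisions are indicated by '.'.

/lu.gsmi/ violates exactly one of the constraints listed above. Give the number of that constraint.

2

/lu.gsmi/: syllable 2 onset /gsm/ has 3 consonants (> 2).
This is a violation of constraint 2: "An onset contains at most 2 consonants."
The remaining constraints (1, 3, 4, 5) are satisfied.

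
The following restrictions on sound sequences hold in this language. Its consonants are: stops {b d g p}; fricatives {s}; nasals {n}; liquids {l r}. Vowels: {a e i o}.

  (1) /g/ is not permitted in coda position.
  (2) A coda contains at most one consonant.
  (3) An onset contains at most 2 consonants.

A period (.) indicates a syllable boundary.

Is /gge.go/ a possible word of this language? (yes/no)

/gge.go/ — σ1 onset /gg/ (2C), coda /∅/ ok; σ2 onset /g/, coda /∅/ ok → permitted

yes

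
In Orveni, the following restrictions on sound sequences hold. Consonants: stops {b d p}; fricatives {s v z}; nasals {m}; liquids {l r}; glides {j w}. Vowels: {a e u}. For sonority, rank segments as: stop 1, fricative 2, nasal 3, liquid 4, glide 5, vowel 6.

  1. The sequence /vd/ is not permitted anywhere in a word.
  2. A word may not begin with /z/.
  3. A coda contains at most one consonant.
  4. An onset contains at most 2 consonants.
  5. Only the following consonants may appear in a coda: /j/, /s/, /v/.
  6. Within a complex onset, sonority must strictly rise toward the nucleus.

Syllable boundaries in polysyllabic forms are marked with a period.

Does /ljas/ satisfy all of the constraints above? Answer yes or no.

yes

/ljas/ — σ1 onset /lj/ (4→5 rises), coda /s/ ok → well-formed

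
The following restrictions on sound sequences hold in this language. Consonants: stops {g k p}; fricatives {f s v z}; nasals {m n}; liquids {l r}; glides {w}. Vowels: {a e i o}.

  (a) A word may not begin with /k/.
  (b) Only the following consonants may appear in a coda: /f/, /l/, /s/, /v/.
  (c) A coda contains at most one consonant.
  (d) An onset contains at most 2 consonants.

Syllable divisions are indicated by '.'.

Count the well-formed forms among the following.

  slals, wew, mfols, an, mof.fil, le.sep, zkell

slals — violates constraint (c): syllable 1 coda /ls/ has 2 consonants (> 1) → ill-formed
wew — violates constraint (b): syllable 1 coda contains /w/, which is not a licensed coda consonant → ill-formed
mfols — violates constraint (c): syllable 1 coda /ls/ has 2 consonants (> 1) → ill-formed
an — violates constraint (b): syllable 1 coda contains /n/, which is not a licensed coda consonant → ill-formed
mof.fil — σ1 onset /m/, coda /f/ ok; σ2 onset /f/, coda /l/ ok → well-formed
le.sep — violates constraint (b): syllable 2 coda contains /p/, which is not a licensed coda consonant → ill-formed
zkell — violates constraint (c): syllable 1 coda /ll/ has 2 consonants (> 1) → ill-formed
Well-formed: mof.fil → 1.

1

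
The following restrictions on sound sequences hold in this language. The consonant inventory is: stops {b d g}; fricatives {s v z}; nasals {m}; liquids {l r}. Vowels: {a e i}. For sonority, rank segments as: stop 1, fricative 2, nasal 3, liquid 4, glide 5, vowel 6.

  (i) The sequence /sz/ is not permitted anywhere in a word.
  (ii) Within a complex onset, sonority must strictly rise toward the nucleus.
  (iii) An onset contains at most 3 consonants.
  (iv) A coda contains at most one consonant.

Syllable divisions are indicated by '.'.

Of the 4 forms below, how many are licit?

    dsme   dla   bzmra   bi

3

dsme — σ1 onset /dsm/ (1→2→3 rises), coda /∅/ ok → licit
dla — σ1 onset /dl/ (1→4 rises), coda /∅/ ok → licit
bzmra — violates constraint (iii): syllable 1 onset /bzmr/ has 4 consonants (> 3) → illicit
bi — σ1 onset /b/, coda /∅/ ok → licit
Licit: dsme, dla, bi → 3.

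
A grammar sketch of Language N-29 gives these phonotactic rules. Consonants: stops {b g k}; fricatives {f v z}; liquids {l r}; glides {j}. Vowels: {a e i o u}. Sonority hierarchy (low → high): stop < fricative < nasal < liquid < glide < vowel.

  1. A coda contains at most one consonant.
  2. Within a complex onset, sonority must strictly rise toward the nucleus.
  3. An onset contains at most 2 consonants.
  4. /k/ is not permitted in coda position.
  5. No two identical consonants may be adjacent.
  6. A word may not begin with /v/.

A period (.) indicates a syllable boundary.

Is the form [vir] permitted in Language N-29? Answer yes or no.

no

[vir] — violates constraint 6: word begins with /v/ → not permitted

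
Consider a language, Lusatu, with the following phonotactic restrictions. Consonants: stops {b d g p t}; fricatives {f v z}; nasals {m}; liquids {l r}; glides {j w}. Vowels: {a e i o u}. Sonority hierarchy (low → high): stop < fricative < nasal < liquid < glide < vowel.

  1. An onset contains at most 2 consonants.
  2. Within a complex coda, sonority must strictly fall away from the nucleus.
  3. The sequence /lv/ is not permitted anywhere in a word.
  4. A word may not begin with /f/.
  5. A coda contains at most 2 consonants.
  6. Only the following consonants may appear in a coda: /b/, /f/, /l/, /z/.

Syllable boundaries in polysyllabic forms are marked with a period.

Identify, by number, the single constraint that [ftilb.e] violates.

4

[ftilb.e]: word begins with /f/.
This is a violation of constraint 4: "A word may not begin with /f/."
The remaining constraints (1, 2, 3, 5, 6) are satisfied.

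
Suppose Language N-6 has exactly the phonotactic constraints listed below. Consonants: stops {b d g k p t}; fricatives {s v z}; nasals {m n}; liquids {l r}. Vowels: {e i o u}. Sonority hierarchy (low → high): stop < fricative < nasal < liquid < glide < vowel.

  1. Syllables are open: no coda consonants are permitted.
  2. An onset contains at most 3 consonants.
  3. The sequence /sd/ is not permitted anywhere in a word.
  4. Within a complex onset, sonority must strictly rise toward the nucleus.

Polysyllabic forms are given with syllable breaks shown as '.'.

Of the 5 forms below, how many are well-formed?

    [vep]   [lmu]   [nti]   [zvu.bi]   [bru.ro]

1

[vep] — violates constraint 1: syllable 1 coda /p/ has 1 consonant (> 0) → ill-formed
[lmu] — violates constraint 4: syllable 1 onset /lm/: /l/ (liquid, 4) → /m/ (nasal, 3) does not rise → ill-formed
[nti] — violates constraint 4: syllable 1 onset /nt/: /n/ (nasal, 3) → /t/ (stop, 1) does not rise → ill-formed
[zvu.bi] — violates constraint 4: syllable 1 onset /zv/: /z/ (fricative, 2) → /v/ (fricative, 2) does not rise → ill-formed
[bru.ro] — σ1 onset /br/ (1→4 rises), coda /∅/ ok; σ2 onset /r/, coda /∅/ ok → well-formed
Well-formed: [bru.ro] → 1.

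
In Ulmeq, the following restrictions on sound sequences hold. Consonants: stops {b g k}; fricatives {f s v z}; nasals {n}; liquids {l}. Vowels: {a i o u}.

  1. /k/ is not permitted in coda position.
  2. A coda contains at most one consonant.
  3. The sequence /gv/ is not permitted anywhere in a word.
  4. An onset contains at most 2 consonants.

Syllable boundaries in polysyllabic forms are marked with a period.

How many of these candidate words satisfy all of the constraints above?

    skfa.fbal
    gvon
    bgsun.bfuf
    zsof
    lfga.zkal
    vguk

skfa.fbal — violates constraint 4: syllable 1 onset /skf/ has 3 consonants (> 2) → not permitted
gvon — violates constraint 3: contains banned sequence /gv/ → not permitted
bgsun.bfuf — violates constraint 4: syllable 1 onset /bgs/ has 3 consonants (> 2) → not permitted
zsof — σ1 onset /zs/ (2C), coda /f/ ok → permitted
lfga.zkal — violates constraint 4: syllable 1 onset /lfg/ has 3 consonants (> 2) → not permitted
vguk — violates constraint 1: syllable 1 coda contains /k/ → not permitted
Permitted: zsof → 1.

1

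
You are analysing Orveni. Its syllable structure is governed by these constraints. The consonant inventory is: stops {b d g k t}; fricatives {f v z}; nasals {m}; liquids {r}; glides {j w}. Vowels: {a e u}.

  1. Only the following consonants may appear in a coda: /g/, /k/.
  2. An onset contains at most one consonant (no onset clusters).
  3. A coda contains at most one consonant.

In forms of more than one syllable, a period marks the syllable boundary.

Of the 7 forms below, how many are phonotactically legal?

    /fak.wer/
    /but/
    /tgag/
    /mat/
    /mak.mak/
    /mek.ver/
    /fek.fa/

/fak.wer/ — violates constraint 1: syllable 2 coda contains /r/, which is not a licensed coda consonant → phonotactically illegal
/but/ — violates constraint 1: syllable 1 coda contains /t/, which is not a licensed coda consonant → phonotactically illegal
/tgag/ — violates constraint 2: syllable 1 onset /tg/ has 2 consonants (> 1) → phonotactically illegal
/mat/ — violates constraint 1: syllable 1 coda contains /t/, which is not a licensed coda consonant → phonotactically illegal
/mak.mak/ — σ1 onset /m/, coda /k/ ok; σ2 onset /m/, coda /k/ ok → phonotactically legal
/mek.ver/ — violates constraint 1: syllable 2 coda contains /r/, which is not a licensed coda consonant → phonotactically illegal
/fek.fa/ — σ1 onset /f/, coda /k/ ok; σ2 onset /f/, coda /∅/ ok → phonotactically legal
Phonotactically legal: /mak.mak/, /fek.fa/ → 2.

2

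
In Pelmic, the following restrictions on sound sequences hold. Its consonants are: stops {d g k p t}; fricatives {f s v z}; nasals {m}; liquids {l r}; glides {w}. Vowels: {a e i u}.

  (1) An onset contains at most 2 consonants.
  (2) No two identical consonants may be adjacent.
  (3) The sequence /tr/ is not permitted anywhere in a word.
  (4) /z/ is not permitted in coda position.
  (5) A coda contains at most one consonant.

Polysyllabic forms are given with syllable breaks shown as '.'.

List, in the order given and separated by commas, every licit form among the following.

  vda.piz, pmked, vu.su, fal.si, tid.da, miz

vu.su, fal.si

vda.piz — violates constraint 4: syllable 2 coda contains /z/ → illicit
pmked — violates constraint 1: syllable 1 onset /pmk/ has 3 consonants (> 2) → illicit
vu.su — σ1 onset /v/, coda /∅/ ok; σ2 onset /s/, coda /∅/ ok → licit
fal.si — σ1 onset /f/, coda /l/ ok; σ2 onset /s/, coda /∅/ ok → licit
tid.da — violates constraint 2: adjacent identical consonants /dd/ → illicit
miz — violates constraint 4: syllable 1 coda contains /z/ → illicit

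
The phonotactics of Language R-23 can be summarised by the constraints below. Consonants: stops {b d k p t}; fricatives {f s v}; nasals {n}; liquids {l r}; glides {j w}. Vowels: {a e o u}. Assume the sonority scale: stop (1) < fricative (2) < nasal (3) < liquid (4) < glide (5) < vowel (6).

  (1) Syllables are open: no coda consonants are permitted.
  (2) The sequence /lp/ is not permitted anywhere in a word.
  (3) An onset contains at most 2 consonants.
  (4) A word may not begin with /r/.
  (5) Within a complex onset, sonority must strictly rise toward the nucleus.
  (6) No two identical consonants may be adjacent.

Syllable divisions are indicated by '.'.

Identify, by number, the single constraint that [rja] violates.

4

[rja]: word begins with /r/.
This is a violation of constraint 4: "A word may not begin with /r/."
The remaining constraints (1, 2, 3, 5, 6) are satisfied.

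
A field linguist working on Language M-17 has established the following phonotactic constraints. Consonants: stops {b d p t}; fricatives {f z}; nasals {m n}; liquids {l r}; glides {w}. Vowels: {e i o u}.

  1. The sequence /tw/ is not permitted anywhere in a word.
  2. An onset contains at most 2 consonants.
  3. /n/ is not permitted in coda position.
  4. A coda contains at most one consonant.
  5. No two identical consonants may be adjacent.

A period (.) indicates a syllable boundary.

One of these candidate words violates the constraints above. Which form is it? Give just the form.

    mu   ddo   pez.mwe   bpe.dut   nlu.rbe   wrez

mu — σ1 onset /m/, coda /∅/ ok → licit
ddo — violates constraint 5: adjacent identical consonants /dd/ → illicit
pez.mwe — σ1 onset /p/, coda /z/ ok; σ2 onset /mw/ (2C), coda /∅/ ok → licit
bpe.dut — σ1 onset /bp/ (2C), coda /∅/ ok; σ2 onset /d/, coda /t/ ok → licit
nlu.rbe — σ1 onset /nl/ (2C), coda /∅/ ok; σ2 onset /rb/ (2C), coda /∅/ ok → licit
wrez — σ1 onset /wr/ (2C), coda /z/ ok → licit

ddo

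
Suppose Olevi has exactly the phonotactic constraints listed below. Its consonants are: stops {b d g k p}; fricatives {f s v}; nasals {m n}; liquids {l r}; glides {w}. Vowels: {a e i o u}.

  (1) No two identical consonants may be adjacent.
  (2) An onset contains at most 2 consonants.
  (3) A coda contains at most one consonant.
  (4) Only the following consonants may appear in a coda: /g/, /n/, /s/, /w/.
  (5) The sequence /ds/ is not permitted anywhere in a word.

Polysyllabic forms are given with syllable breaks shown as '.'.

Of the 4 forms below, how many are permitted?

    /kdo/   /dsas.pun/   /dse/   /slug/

2

/kdo/ — σ1 onset /kd/ (2C), coda /∅/ ok → permitted
/dsas.pun/ — violates constraint 5: contains banned sequence /ds/ → not permitted
/dse/ — violates constraint 5: contains banned sequence /ds/ → not permitted
/slug/ — σ1 onset /sl/ (2C), coda /g/ ok → permitted
Permitted: /kdo/, /slug/ → 2.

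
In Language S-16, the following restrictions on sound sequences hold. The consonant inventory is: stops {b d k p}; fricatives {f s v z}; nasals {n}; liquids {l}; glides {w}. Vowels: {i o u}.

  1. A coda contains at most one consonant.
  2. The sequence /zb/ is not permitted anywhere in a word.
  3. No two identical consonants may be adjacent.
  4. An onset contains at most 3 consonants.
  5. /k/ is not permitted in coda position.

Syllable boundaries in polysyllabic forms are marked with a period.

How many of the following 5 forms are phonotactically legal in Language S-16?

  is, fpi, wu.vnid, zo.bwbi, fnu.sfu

is — σ1 onset /∅/, coda /s/ ok → phonotactically legal
fpi — σ1 onset /fp/ (2C), coda /∅/ ok → phonotactically legal
wu.vnid — σ1 onset /w/, coda /∅/ ok; σ2 onset /vn/ (2C), coda /d/ ok → phonotactically legal
zo.bwbi — σ1 onset /z/, coda /∅/ ok; σ2 onset /bwb/ (3C), coda /∅/ ok → phonotactically legal
fnu.sfu — σ1 onset /fn/ (2C), coda /∅/ ok; σ2 onset /sf/ (2C), coda /∅/ ok → phonotactically legal
Phonotactically legal: is, fpi, wu.vnid, zo.bwbi, fnu.sfu → 5.

5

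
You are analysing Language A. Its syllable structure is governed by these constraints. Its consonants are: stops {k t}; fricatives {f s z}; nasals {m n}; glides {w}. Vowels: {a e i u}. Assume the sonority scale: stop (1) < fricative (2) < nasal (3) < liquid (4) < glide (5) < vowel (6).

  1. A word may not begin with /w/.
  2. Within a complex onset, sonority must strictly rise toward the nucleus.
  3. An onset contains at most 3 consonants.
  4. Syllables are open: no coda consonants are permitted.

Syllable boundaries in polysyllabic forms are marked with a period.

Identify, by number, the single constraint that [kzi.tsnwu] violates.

3

[kzi.tsnwu]: syllable 2 onset /tsnw/ has 4 consonants (> 3).
This is a violation of constraint 3: "An onset contains at most 3 consonants."
The remaining constraints (1, 2, 4) are satisfied.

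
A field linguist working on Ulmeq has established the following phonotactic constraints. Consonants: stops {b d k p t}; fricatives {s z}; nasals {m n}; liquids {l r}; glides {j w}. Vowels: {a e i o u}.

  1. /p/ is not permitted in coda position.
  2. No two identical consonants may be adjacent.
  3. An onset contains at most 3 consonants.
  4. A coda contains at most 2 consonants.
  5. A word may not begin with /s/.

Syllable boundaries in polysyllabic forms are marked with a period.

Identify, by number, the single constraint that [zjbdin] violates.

[zjbdin]: syllable 1 onset /zjbd/ has 4 consonants (> 3).
This is a violation of constraint 3: "An onset contains at most 3 consonants."
The remaining constraints (1, 2, 4, 5) are satisfied.

3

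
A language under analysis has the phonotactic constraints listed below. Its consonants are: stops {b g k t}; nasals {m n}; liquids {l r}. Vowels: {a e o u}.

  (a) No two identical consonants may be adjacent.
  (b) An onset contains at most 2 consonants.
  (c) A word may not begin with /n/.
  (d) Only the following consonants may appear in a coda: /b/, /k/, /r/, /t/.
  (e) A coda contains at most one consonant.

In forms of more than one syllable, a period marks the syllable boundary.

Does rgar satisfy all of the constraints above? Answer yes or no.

rgar — σ1 onset /rg/ (2C), coda /r/ ok → licit

yes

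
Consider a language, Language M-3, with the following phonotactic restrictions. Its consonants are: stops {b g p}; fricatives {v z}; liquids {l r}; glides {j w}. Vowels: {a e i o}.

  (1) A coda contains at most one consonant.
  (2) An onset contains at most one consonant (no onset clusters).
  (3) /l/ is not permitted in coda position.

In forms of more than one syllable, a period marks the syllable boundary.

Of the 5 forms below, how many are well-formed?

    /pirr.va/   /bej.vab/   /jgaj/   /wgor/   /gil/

1

/pirr.va/ — violates constraint 1: syllable 1 coda /rr/ has 2 consonants (> 1) → ill-formed
/bej.vab/ — σ1 onset /b/, coda /j/ ok; σ2 onset /v/, coda /b/ ok → well-formed
/jgaj/ — violates constraint 2: syllable 1 onset /jg/ has 2 consonants (> 1) → ill-formed
/wgor/ — violates constraint 2: syllable 1 onset /wg/ has 2 consonants (> 1) → ill-formed
/gil/ — violates constraint 3: syllable 1 coda contains /l/ → ill-formed
Well-formed: /bej.vab/ → 1.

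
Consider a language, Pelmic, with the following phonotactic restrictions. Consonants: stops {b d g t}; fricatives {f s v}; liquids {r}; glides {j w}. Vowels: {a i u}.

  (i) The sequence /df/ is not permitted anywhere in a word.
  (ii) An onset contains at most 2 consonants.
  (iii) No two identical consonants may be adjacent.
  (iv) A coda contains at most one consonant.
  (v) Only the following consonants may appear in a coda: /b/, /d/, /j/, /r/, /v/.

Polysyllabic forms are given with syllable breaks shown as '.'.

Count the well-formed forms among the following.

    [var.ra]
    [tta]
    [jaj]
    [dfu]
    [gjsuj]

[var.ra] — violates constraint (iii): adjacent identical consonants /rr/ → ill-formed
[tta] — violates constraint (iii): adjacent identical consonants /tt/ → ill-formed
[jaj] — σ1 onset /j/, coda /j/ ok → well-formed
[dfu] — violates constraint (i): contains banned sequence /df/ → ill-formed
[gjsuj] — violates constraint (ii): syllable 1 onset /gjs/ has 3 consonants (> 2) → ill-formed
Well-formed: [jaj] → 1.

1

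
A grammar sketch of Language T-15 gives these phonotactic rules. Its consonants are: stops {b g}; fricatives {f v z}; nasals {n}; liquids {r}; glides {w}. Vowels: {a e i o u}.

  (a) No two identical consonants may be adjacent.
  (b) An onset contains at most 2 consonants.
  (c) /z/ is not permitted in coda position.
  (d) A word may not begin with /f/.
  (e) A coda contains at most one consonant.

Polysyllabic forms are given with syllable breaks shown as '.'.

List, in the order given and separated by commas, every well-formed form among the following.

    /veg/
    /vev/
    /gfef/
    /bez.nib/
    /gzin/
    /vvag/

/veg/, /vev/, /gfef/, /gzin/

/veg/ — σ1 onset /v/, coda /g/ ok → well-formed
/vev/ — σ1 onset /v/, coda /v/ ok → well-formed
/gfef/ — σ1 onset /gf/ (2C), coda /f/ ok → well-formed
/bez.nib/ — violates constraint (c): syllable 1 coda contains /z/ → ill-formed
/gzin/ — σ1 onset /gz/ (2C), coda /n/ ok → well-formed
/vvag/ — violates constraint (a): adjacent identical consonants /vv/ → ill-formed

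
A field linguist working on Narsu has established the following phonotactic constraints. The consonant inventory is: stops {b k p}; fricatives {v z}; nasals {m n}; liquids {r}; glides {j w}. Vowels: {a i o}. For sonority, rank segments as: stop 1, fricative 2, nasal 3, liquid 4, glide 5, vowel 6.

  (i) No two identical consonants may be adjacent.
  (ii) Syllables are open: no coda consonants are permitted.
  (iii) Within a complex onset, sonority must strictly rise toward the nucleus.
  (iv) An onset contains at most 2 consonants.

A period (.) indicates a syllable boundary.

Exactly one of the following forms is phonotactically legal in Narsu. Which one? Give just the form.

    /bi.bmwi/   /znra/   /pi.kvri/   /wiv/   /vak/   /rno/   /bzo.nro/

/bi.bmwi/ — violates constraint (iv): syllable 2 onset /bmw/ has 3 consonants (> 2) → phonotactically illegal
/znra/ — violates constraint (iv): syllable 1 onset /znr/ has 3 consonants (> 2) → phonotactically illegal
/pi.kvri/ — violates constraint (iv): syllable 2 onset /kvr/ has 3 consonants (> 2) → phonotactically illegal
/wiv/ — violates constraint (ii): syllable 1 coda /v/ has 1 consonant (> 0) → phonotactically illegal
/vak/ — violates constraint (ii): syllable 1 coda /k/ has 1 consonant (> 0) → phonotactically illegal
/rno/ — violates constraint (iii): syllable 1 onset /rn/: /r/ (liquid, 4) → /n/ (nasal, 3) does not rise → phonotactically illegal
/bzo.nro/ — σ1 onset /bz/ (1→2 rises), coda /∅/ ok; σ2 onset /nr/ (3→4 rises), coda /∅/ ok → phonotactically legal

/bzo.nro/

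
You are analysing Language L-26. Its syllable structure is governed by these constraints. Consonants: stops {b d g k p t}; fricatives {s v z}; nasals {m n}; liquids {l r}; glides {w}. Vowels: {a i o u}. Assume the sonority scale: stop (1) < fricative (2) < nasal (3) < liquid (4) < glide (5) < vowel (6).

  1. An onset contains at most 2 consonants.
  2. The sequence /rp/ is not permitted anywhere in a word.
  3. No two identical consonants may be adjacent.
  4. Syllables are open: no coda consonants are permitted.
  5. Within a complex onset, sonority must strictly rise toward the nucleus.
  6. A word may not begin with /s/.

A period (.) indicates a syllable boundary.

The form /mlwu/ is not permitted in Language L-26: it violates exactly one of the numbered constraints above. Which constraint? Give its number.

1

/mlwu/: syllable 1 onset /mlw/ has 3 consonants (> 2).
This is a violation of constraint 1: "An onset contains at most 2 consonants."
The remaining constraints (2, 3, 4, 5, 6) are satisfied.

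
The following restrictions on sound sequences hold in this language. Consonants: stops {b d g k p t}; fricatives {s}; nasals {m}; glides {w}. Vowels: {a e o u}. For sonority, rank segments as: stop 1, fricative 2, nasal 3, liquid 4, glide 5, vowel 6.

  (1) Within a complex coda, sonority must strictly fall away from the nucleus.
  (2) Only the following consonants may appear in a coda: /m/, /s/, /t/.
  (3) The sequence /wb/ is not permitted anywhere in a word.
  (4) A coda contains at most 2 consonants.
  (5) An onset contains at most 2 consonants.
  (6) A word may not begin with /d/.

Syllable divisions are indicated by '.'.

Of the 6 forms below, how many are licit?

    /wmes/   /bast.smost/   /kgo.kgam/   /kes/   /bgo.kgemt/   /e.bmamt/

/wmes/ — σ1 onset /wm/ (2C), coda /s/ ok → licit
/bast.smost/ — σ1 onset /b/, coda /st/ (2→1 falls) ok; σ2 onset /sm/ (2C), coda /st/ (2→1 falls) ok → licit
/kgo.kgam/ — σ1 onset /kg/ (2C), coda /∅/ ok; σ2 onset /kg/ (2C), coda /m/ ok → licit
/kes/ — σ1 onset /k/, coda /s/ ok → licit
/bgo.kgemt/ — σ1 onset /bg/ (2C), coda /∅/ ok; σ2 onset /kg/ (2C), coda /mt/ (3→1 falls) ok → licit
/e.bmamt/ — σ1 onset /∅/, coda /∅/ ok; σ2 onset /bm/ (2C), coda /mt/ (3→1 falls) ok → licit
Licit: /wmes/, /bast.smost/, /kgo.kgam/, /kes/, /bgo.kgemt/, /e.bmamt/ → 6.

6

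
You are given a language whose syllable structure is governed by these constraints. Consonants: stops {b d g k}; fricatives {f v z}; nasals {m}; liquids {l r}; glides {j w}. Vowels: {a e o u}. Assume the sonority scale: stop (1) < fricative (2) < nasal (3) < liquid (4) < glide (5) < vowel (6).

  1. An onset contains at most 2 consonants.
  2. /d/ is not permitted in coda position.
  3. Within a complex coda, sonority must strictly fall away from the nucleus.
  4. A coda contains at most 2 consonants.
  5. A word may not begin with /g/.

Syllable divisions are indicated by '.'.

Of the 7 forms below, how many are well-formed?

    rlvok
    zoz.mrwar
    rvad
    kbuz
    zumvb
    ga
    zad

rlvok — violates constraint 1: syllable 1 onset /rlv/ has 3 consonants (> 2) → ill-formed
zoz.mrwar — violates constraint 1: syllable 2 onset /mrw/ has 3 consonants (> 2) → ill-formed
rvad — violates constraint 2: syllable 1 coda contains /d/ → ill-formed
kbuz — σ1 onset /kb/ (2C), coda /z/ ok → well-formed
zumvb — violates constraint 4: syllable 1 coda /mvb/ has 3 consonants (> 2) → ill-formed
ga — violates constraint 5: word begins with /g/ → ill-formed
zad — violates constraint 2: syllable 1 coda contains /d/ → ill-formed
Well-formed: kbuz → 1.

1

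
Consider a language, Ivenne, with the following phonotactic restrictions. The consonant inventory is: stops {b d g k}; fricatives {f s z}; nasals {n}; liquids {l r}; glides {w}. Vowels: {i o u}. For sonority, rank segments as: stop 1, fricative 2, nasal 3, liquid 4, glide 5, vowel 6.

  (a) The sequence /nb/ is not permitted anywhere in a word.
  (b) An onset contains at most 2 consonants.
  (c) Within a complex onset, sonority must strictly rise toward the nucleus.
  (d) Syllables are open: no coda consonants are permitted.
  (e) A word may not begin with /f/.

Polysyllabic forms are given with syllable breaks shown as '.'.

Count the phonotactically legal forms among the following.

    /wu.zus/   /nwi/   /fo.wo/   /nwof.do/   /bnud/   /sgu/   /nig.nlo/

/wu.zus/ — violates constraint (d): syllable 2 coda /s/ has 1 consonant (> 0) → phonotactically illegal
/nwi/ — σ1 onset /nw/ (3→5 rises), coda /∅/ ok → phonotactically legal
/fo.wo/ — violates constraint (e): word begins with /f/ → phonotactically illegal
/nwof.do/ — violates constraint (d): syllable 1 coda /f/ has 1 consonant (> 0) → phonotactically illegal
/bnud/ — violates constraint (d): syllable 1 coda /d/ has 1 consonant (> 0) → phonotactically illegal
/sgu/ — violates constraint (c): syllable 1 onset /sg/: /s/ (fricative, 2) → /g/ (stop, 1) does not rise → phonotactically illegal
/nig.nlo/ — violates constraint (d): syllable 1 coda /g/ has 1 consonant (> 0) → phonotactically illegal
Phonotactically legal: /nwi/ → 1.

1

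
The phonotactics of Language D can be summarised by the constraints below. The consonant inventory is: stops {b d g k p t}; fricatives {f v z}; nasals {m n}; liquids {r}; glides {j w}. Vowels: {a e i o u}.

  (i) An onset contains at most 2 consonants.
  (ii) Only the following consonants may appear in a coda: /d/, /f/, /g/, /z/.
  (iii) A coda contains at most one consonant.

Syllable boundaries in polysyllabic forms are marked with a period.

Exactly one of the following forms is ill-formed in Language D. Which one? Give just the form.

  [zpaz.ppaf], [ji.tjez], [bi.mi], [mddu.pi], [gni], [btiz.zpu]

[zpaz.ppaf] — σ1 onset /zp/ (2C), coda /z/ ok; σ2 onset /pp/ (2C), coda /f/ ok → well-formed
[ji.tjez] — σ1 onset /j/, coda /∅/ ok; σ2 onset /tj/ (2C), coda /z/ ok → well-formed
[bi.mi] — σ1 onset /b/, coda /∅/ ok; σ2 onset /m/, coda /∅/ ok → well-formed
[mddu.pi] — violates constraint (i): syllable 1 onset /mdd/ has 3 consonants (> 2) → ill-formed
[gni] — σ1 onset /gn/ (2C), coda /∅/ ok → well-formed
[btiz.zpu] — σ1 onset /bt/ (2C), coda /z/ ok; σ2 onset /zp/ (2C), coda /∅/ ok → well-formed

[mddu.pi]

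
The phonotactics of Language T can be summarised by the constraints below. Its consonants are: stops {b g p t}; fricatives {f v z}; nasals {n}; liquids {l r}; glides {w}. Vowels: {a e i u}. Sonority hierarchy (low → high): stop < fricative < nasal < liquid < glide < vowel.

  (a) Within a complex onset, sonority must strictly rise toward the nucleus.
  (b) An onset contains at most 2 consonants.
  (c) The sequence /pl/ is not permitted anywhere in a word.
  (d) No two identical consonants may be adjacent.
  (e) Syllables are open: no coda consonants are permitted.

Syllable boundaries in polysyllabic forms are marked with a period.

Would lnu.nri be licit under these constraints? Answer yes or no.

lnu.nri — violates constraint (a): syllable 1 onset /ln/: /l/ (liquid, 4) → /n/ (nasal, 3) does not rise → illicit

no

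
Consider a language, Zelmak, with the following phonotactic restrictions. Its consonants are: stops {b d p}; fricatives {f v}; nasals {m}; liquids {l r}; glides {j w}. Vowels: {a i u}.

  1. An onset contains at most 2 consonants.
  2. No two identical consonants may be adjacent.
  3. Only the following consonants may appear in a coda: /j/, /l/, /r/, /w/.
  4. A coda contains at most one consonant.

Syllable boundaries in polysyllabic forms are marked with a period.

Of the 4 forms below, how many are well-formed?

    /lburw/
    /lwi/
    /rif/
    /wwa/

1

/lburw/ — violates constraint 4: syllable 1 coda /rw/ has 2 consonants (> 1) → ill-formed
/lwi/ — σ1 onset /lw/ (2C), coda /∅/ ok → well-formed
/rif/ — violates constraint 3: syllable 1 coda contains /f/, which is not a licensed coda consonant → ill-formed
/wwa/ — violates constraint 2: adjacent identical consonants /ww/ → ill-formed
Well-formed: /lwi/ → 1.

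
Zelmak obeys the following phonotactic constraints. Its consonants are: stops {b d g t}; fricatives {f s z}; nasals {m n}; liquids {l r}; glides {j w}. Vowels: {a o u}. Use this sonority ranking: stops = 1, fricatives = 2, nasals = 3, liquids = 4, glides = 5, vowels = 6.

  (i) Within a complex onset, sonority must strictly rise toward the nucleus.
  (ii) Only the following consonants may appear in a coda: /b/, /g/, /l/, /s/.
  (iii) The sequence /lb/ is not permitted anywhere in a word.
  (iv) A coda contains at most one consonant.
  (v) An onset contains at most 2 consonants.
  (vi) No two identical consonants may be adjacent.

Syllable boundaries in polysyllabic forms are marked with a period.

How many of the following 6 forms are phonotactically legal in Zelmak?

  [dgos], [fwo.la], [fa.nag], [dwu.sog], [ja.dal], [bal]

5

[dgos] — violates constraint (i): syllable 1 onset /dg/: /d/ (stop, 1) → /g/ (stop, 1) does not rise → phonotactically illegal
[fwo.la] — σ1 onset /fw/ (2→5 rises), coda /∅/ ok; σ2 onset /l/, coda /∅/ ok → phonotactically legal
[fa.nag] — σ1 onset /f/, coda /∅/ ok; σ2 onset /n/, coda /g/ ok → phonotactically legal
[dwu.sog] — σ1 onset /dw/ (1→5 rises), coda /∅/ ok; σ2 onset /s/, coda /g/ ok → phonotactically legal
[ja.dal] — σ1 onset /j/, coda /∅/ ok; σ2 onset /d/, coda /l/ ok → phonotactically legal
[bal] — σ1 onset /b/, coda /l/ ok → phonotactically legal
Phonotactically legal: [fwo.la], [fa.nag], [dwu.sog], [ja.dal], [bal] → 5.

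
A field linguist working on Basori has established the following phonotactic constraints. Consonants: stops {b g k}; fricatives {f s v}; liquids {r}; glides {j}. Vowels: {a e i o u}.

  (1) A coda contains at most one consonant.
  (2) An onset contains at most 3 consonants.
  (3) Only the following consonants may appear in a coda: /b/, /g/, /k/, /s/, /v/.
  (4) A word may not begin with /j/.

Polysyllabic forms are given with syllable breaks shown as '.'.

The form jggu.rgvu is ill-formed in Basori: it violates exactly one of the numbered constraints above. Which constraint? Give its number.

jggu.rgvu: word begins with /j/.
This is a violation of constraint 4: "A word may not begin with /j/."
The remaining constraints (1, 2, 3) are satisfied.

4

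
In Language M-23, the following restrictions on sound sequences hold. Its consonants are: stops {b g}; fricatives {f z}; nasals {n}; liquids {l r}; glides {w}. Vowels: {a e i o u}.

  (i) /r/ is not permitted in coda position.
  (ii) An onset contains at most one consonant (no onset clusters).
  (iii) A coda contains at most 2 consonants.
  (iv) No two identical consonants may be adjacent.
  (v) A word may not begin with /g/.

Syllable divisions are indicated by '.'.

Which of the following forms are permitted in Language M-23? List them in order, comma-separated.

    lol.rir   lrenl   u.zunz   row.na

lol.rir — violates constraint (i): syllable 2 coda contains /r/ → not permitted
lrenl — violates constraint (ii): syllable 1 onset /lr/ has 2 consonants (> 1) → not permitted
u.zunz — σ1 onset /∅/, coda /∅/ ok; σ2 onset /z/, coda /nz/ (2C) ok → permitted
row.na — σ1 onset /r/, coda /w/ ok; σ2 onset /n/, coda /∅/ ok → permitted

u.zunz, row.na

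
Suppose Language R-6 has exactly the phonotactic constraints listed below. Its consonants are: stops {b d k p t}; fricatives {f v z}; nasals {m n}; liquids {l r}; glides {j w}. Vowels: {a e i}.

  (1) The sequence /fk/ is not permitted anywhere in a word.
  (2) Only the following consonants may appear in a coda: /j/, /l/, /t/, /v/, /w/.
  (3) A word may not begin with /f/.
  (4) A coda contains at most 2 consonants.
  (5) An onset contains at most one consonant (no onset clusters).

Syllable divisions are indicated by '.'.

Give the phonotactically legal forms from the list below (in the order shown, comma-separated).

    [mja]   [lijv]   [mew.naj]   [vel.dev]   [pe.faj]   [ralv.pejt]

[mja] — violates constraint 5: syllable 1 onset /mj/ has 2 consonants (> 1) → phonotactically illegal
[lijv] — σ1 onset /l/, coda /jv/ (2C) ok → phonotactically legal
[mew.naj] — σ1 onset /m/, coda /w/ ok; σ2 onset /n/, coda /j/ ok → phonotactically legal
[vel.dev] — σ1 onset /v/, coda /l/ ok; σ2 onset /d/, coda /v/ ok → phonotactically legal
[pe.faj] — σ1 onset /p/, coda /∅/ ok; σ2 onset /f/, coda /j/ ok → phonotactically legal
[ralv.pejt] — σ1 onset /r/, coda /lv/ (2C) ok; σ2 onset /p/, coda /jt/ (2C) ok → phonotactically legal

[lijv], [mew.naj], [vel.dev], [pe.faj], [ralv.pejt]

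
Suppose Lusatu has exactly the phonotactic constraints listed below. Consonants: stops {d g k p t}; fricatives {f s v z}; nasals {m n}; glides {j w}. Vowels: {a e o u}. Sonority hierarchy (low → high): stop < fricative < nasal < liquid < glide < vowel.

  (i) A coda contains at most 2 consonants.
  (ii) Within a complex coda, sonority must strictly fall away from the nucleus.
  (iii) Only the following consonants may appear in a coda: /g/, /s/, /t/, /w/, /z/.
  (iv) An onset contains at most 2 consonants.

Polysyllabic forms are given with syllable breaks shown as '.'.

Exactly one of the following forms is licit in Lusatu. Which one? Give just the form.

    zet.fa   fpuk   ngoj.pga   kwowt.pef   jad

zet.fa

zet.fa — σ1 onset /z/, coda /t/ ok; σ2 onset /f/, coda /∅/ ok → licit
fpuk — violates constraint (iii): syllable 1 coda contains /k/, which is not a licensed coda consonant → illicit
ngoj.pga — violates constraint (iii): syllable 1 coda contains /j/, which is not a licensed coda consonant → illicit
kwowt.pef — violates constraint (iii): syllable 2 coda contains /f/, which is not a licensed coda consonant → illicit
jad — violates constraint (iii): syllable 1 coda contains /d/, which is not a licensed coda consonant → illicit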